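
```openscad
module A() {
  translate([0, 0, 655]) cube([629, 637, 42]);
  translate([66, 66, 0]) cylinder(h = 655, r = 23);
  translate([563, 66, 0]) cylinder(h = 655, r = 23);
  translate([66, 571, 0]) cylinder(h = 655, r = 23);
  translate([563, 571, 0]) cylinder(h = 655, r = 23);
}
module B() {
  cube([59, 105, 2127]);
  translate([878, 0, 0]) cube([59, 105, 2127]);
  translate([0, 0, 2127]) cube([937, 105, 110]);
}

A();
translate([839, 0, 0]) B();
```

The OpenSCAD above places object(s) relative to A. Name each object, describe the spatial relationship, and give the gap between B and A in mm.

A is a table. B is a door frame. The door frame is on the floor beside the table on its +x side. The gap between the door frame and the table is 210 mm.

The door frame's nearest face is 210 mm from the table's +x face.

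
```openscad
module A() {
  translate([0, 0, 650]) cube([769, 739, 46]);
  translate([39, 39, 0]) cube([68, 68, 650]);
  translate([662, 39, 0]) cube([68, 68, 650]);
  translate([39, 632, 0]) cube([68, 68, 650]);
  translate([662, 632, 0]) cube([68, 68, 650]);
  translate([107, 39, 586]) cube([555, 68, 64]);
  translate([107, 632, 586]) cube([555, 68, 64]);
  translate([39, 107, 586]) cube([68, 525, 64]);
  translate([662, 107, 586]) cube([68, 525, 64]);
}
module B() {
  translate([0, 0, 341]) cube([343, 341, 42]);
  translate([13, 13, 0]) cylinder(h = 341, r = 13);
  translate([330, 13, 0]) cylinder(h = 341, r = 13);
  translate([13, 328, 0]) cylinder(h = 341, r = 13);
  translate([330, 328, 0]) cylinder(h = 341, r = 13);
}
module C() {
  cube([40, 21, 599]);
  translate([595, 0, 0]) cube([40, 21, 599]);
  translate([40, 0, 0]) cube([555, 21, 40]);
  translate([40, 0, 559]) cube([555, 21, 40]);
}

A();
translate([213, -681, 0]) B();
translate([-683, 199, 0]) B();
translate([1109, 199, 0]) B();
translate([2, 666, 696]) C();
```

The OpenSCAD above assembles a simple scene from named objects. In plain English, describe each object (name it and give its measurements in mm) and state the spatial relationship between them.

A is a table with a 769×739 mm rectangular top, 46 mm thick, top surface at z = 696 mm, supported by four 68×68 mm square legs, each inset 39 mm from the nearest pair of top edges, running from the floor. Four apron rails, 68 mm thick and 64 mm tall, run between adjacent legs with their top edges flush with the underside of the top and their outer faces flush with the legs' outer faces.

B is a simple wooden stool: a rectangular seat 343 mm (x) by 341 mm (y), 42 mm thick, top face at z = 383 mm, on four round legs, each 26 mm in diameter. The legs rest on z = 0, each leg's axis is inset half a diameter from the nearest pair of seat edges (so the leg's bounding box is flush with the corner).

C is a rectangular picture frame lying in the x–z plane (depth along y). The opening is 555 mm wide (x) by 519 mm tall (z), surrounded by a border 40 mm wide on all four sides. The frame is 21 mm deep and is made of two full-height vertical stiles with two horizontal rails fitted between them.

Three stools sit around the table at the −y, −x, +x sides. The picture frame is on top of the table.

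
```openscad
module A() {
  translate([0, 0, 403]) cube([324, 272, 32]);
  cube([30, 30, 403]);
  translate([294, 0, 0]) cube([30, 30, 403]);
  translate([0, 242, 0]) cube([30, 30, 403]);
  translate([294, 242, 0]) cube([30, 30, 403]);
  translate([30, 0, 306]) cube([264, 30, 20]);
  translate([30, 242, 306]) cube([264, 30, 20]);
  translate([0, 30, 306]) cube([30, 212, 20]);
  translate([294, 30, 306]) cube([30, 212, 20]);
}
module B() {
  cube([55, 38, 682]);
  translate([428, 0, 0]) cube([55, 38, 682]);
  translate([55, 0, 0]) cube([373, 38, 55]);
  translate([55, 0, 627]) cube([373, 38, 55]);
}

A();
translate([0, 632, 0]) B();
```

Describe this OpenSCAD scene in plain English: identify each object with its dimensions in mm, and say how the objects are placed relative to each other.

A is a simple wooden stool: a rectangular seat 324 mm (x) by 272 mm (y), 32 mm thick, top face at z = 435 mm, on four square legs, each 30×30 mm in cross-section. The legs rest on z = 0, each flush with a corner of the seat. Four stretchers, 30 mm wide and 20 mm tall, connect adjacent legs with their undersides at z = 306 mm, each running between the inner faces of the legs it joins and aligned with the legs' outer faces on the other axis.

B is a rectangular picture frame lying in the x–z plane (depth along y). The opening is 373 mm wide (x) by 572 mm tall (z), surrounded by a border 55 mm wide on all four sides. The frame is 38 mm deep and is made of two full-height vertical stiles with two horizontal rails fitted between them.

The picture frame is on the floor beside the stool on its +y side.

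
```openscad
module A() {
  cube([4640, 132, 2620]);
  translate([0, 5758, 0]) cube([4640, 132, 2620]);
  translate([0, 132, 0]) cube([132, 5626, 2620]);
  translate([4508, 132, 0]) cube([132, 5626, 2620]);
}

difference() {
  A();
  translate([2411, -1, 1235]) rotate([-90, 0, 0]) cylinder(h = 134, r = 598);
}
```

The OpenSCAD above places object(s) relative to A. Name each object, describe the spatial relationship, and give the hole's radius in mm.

A is a house frame. The house frame has a circular hole through its front wall. The hole's radius is 598 mm.

The subtracted cylinder has r = 598 mm.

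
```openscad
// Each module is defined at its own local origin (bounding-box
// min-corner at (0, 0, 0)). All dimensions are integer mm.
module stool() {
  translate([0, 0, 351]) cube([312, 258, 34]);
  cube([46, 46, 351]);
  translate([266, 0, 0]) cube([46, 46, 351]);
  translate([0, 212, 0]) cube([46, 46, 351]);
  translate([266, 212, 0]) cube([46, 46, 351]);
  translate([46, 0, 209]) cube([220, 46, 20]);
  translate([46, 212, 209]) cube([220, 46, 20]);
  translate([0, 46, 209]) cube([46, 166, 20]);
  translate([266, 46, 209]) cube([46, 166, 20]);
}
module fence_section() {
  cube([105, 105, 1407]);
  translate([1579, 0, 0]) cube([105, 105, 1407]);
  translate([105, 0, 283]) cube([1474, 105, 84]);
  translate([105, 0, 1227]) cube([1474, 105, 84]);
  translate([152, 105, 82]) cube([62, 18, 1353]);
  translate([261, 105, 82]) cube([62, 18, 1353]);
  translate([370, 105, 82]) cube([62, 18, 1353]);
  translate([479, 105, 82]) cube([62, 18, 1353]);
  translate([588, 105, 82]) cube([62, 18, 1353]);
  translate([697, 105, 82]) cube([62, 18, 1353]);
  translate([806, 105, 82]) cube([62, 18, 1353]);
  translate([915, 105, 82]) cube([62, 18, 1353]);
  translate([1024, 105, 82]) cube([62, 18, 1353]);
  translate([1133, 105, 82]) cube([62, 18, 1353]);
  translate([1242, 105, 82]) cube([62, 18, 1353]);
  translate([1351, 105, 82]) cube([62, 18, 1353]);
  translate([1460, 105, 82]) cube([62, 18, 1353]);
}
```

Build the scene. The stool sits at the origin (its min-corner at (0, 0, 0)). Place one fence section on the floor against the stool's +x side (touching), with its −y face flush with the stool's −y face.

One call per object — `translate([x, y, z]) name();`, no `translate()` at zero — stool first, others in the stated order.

stool();
translate([312, 0, 0]) fence_section();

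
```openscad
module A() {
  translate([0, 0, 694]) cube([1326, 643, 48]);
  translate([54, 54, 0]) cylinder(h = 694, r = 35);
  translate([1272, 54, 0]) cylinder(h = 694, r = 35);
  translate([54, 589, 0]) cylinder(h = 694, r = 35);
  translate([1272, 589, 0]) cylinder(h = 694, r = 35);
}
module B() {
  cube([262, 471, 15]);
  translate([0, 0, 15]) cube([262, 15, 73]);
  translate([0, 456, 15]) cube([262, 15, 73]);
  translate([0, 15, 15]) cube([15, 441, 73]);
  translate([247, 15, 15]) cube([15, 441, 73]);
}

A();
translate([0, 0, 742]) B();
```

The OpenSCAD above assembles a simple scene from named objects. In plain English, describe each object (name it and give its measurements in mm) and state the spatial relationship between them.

A is a rectangular dining table. The top is 1326×643×48 mm with its upper surface at z = 742 mm. It stands on four round legs of 70 mm diameter, each leg's bounding box inset 19 mm from the nearest pair of top edges, running from the floor to the underside of the top.

B is an open-topped rectangular box: outside dimensions 262×471×88 mm, with a uniform wall and base thickness of 15 mm. The base is a full 262×471 slab on the floor; four walls sit on top of the base. The front and back walls (the −y and +y sides) span the full width; the two side walls fit between them.

The open box is on top of the table.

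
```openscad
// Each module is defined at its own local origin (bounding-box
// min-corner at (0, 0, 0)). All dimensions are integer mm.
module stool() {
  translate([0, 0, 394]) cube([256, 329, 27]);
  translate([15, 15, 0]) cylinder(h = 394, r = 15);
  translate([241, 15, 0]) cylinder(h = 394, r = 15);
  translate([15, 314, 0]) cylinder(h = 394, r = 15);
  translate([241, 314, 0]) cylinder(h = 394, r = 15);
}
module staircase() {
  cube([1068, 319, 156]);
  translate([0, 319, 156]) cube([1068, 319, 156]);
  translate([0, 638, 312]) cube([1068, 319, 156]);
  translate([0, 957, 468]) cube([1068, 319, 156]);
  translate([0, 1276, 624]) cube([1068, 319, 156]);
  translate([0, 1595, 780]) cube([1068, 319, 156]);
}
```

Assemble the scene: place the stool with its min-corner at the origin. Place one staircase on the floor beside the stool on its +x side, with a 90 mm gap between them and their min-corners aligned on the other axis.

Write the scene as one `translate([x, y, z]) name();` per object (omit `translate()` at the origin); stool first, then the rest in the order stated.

stool();
translate([346, 0, 0]) staircase();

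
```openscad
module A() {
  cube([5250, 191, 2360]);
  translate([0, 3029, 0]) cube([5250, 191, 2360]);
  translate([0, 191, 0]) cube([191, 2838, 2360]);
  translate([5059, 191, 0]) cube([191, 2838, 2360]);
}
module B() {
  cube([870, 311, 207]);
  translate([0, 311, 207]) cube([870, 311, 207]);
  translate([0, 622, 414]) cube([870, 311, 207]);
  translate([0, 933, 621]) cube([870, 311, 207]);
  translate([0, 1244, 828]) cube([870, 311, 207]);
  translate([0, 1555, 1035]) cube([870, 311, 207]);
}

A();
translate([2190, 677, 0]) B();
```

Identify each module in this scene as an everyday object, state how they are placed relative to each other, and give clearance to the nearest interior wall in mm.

A is a house frame. B is a staircase. The staircase sits inside the house frame, centred. The clearance to the nearest interior wall is 486 mm.

Clearances: x = 1999, y = 486; minimum 486 mm.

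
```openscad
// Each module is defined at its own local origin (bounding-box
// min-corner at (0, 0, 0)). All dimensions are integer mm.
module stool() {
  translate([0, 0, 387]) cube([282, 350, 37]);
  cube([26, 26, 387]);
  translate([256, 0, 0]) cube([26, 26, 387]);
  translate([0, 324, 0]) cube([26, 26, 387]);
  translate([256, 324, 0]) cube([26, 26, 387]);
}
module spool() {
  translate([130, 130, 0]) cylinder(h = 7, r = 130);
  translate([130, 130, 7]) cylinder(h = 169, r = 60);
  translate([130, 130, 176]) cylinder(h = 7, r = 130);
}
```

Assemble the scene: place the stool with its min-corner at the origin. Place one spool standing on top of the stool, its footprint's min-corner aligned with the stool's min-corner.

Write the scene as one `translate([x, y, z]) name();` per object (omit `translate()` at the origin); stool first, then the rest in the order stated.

stool();
translate([0, 0, 424]) spool();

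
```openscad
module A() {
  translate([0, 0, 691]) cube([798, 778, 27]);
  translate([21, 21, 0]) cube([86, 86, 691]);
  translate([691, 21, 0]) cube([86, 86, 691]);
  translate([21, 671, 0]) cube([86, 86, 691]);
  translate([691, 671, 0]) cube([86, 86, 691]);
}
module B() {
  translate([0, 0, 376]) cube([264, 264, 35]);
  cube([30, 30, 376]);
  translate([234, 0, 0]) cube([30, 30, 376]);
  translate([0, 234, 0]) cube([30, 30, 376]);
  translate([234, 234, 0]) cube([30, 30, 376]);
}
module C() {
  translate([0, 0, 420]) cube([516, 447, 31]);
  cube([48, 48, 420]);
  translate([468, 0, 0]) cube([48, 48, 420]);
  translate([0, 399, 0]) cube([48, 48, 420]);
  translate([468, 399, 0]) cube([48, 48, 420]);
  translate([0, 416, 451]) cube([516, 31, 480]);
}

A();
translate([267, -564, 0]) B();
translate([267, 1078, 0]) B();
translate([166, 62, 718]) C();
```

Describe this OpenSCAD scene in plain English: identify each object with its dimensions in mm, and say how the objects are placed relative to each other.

A is a table with a 798×778 mm rectangular top, 27 mm thick, top surface at z = 718 mm, supported by four 86×86 mm square legs, each inset 21 mm from the nearest pair of top edges, running from the floor.

B is a four-legged stool. The seat is a 264×264×35 mm slab whose top surface is at z = 411 mm; four square legs, each 30×30 mm in cross-section, run from the floor (z = 0) to the underside of the seat, each flush with a corner of the seat.

C is a chair: 516×447 mm seat, 31 mm thick, top at z = 451 mm, on four 48 mm square corner legs flush with the seat edges. A 31 mm thick backrest slab spans the full seat width, extending 480 mm above the seat top, its back face flush with the seat's +y edge.

Two stools sit around the table at the −y, +y sides. The chair is on top of the table.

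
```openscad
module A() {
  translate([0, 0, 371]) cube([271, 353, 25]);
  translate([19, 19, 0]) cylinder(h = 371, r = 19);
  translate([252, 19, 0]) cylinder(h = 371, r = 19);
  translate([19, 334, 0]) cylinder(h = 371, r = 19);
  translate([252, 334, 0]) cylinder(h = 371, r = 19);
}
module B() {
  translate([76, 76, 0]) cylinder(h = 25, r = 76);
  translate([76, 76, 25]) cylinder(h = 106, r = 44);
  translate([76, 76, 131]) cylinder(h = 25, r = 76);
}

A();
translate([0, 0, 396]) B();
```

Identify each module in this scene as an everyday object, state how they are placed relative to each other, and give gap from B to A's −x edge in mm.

A is a stool. B is a spool. The spool is on top of the stool. The gap from the spool to the stool's −x edge is 0 mm.

The spool's min-x is at 0; the stool's min-x is 0; gap = 0 mm.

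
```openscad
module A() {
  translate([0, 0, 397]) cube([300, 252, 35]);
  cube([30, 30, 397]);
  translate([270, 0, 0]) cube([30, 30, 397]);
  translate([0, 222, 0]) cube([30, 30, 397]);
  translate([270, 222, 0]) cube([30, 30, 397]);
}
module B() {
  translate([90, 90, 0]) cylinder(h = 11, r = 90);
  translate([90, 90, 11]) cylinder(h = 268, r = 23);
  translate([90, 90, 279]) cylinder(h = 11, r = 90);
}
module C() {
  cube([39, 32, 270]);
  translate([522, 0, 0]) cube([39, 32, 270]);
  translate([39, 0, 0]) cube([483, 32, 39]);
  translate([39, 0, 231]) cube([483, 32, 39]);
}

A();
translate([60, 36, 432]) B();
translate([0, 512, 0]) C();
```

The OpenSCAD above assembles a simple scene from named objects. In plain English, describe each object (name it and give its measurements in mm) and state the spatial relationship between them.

A is a four-legged stool. The seat is 300×252 mm, 35 mm thick, top at z = 432 mm. It stands on four square legs, each 30×30 mm in cross-section, from z = 0 to the seat underside, each flush with a corner of the seat.

B is a spool: two coaxial disc flanges of radius 90 mm and thickness 11 mm, joined by a core cylinder of radius 23 mm and height 268 mm. The lower flange rests on z = 0 and the three cylinders share a vertical axis.

C is a picture frame with a 483×192 mm rectangular opening (x by z) and a uniform 39 mm border on every side. Frame depth is 32 mm along y. It is built from two vertical stiles running the full outside height and two horizontal rails spanning the gap between the stiles.

The spool is on top of the stool, centred. The picture frame is on the floor beside the stool on its +y side.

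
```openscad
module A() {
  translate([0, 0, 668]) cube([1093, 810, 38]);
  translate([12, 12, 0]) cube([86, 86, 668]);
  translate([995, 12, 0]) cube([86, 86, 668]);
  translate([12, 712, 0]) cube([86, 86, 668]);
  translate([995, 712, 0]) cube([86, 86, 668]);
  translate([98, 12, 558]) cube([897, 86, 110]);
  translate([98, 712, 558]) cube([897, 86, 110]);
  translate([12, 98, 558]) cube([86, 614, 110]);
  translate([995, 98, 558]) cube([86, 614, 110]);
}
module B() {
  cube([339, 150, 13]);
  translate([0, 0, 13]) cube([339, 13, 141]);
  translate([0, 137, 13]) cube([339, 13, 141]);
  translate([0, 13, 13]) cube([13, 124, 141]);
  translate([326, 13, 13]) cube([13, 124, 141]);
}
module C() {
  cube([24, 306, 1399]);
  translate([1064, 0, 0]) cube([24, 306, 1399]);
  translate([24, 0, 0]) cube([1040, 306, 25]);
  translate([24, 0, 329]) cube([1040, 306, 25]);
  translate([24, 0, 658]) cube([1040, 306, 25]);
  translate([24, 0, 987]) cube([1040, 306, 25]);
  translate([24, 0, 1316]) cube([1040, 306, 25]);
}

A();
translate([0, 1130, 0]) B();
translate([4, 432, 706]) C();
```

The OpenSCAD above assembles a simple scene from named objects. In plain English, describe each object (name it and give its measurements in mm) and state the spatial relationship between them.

A is a rectangular dining table. The top is 1093×810×38 mm with its upper surface at z = 706 mm. It stands on four 86×86 mm square legs, each inset 12 mm from the nearest pair of top edges, running from the floor to the underside of the top. Four apron rails, 86 mm thick and 110 mm tall, run between adjacent legs with their top edges flush with the underside of the top and their outer faces flush with the legs' outer faces.

B is an open-topped rectangular box: outside dimensions 339×150×154 mm, with a uniform wall and base thickness of 13 mm. The base is a full 339×150 slab on the floor; four walls sit on top of the base. The front and back walls (the −y and +y sides) span the full width; the two side walls fit between them.

C is a bookshelf 1088 mm wide overall, 306 mm deep and 1399 mm tall. The two sides are 24 mm thick vertical panels. 5 horizontal shelves of 25 mm thickness span between the inner faces of the sides; the lowest shelf sits on the floor and shelves are stacked with a clear vertical gap of 304 mm between each pair.

The open box is on the floor beside the table on its +y side. The bookshelf is on top of the table.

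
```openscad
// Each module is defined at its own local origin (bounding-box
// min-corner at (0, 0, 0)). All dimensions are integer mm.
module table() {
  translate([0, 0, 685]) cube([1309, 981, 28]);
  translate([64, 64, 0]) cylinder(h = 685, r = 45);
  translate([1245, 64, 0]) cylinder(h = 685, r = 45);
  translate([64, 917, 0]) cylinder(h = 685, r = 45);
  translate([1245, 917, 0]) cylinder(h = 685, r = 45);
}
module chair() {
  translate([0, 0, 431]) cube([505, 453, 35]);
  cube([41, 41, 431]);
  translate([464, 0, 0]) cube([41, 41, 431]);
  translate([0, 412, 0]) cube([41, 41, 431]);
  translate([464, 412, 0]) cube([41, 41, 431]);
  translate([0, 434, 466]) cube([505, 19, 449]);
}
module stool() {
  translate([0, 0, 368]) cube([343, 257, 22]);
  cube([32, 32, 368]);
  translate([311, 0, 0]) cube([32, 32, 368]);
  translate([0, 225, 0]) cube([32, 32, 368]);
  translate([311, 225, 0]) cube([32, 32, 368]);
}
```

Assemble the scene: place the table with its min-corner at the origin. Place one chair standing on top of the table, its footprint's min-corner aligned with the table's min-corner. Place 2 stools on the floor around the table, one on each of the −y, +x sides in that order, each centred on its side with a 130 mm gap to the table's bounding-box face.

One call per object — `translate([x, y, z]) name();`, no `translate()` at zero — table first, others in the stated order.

table();
translate([0, 0, 713]) chair();
translate([483, -387, 0]) stool();
translate([1439, 362, 0]) stool();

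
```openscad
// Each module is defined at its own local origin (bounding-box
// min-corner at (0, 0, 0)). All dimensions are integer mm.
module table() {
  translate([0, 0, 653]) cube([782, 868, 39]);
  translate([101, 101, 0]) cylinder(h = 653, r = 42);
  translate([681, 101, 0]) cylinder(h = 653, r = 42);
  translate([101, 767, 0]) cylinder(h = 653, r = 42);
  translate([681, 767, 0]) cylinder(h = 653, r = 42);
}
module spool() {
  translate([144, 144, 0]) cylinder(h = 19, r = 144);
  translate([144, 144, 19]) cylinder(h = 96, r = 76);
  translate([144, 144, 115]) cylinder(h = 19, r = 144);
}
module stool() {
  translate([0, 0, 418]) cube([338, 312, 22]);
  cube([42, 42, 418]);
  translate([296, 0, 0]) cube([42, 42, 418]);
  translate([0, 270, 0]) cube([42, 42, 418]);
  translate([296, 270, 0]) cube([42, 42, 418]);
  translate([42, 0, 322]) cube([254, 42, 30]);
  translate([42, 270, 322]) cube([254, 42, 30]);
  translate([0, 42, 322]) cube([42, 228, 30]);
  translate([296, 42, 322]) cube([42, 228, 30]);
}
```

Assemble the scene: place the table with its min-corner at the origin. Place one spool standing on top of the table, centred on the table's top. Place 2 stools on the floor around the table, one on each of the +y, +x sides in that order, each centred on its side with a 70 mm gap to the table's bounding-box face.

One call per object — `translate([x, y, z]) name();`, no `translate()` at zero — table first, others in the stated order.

table();
translate([247, 290, 692]) spool();
translate([222, 938, 0]) stool();
translate([852, 278, 0]) stool();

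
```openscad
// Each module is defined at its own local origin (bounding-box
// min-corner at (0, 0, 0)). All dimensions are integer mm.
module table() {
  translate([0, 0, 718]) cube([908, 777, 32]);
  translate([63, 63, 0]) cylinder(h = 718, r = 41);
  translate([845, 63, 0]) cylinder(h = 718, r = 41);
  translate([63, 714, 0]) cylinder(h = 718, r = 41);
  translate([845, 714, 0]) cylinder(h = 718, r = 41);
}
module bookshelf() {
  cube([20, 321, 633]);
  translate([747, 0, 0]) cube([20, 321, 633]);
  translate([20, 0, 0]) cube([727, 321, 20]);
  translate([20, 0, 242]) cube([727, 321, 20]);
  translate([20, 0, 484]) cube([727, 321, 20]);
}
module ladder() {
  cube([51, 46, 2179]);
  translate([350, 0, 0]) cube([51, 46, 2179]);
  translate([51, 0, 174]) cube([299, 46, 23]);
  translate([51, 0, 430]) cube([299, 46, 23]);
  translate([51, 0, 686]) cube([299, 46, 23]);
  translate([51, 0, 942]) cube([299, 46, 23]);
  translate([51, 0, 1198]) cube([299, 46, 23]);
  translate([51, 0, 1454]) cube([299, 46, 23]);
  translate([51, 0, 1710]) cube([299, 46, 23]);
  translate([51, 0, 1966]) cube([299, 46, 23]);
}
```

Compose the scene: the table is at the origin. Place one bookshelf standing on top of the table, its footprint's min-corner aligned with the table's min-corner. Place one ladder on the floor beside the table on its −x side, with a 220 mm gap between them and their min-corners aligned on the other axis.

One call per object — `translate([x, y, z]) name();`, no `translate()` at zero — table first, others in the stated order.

table();
translate([0, 0, 750]) bookshelf();
translate([-621, 0, 0]) ladder();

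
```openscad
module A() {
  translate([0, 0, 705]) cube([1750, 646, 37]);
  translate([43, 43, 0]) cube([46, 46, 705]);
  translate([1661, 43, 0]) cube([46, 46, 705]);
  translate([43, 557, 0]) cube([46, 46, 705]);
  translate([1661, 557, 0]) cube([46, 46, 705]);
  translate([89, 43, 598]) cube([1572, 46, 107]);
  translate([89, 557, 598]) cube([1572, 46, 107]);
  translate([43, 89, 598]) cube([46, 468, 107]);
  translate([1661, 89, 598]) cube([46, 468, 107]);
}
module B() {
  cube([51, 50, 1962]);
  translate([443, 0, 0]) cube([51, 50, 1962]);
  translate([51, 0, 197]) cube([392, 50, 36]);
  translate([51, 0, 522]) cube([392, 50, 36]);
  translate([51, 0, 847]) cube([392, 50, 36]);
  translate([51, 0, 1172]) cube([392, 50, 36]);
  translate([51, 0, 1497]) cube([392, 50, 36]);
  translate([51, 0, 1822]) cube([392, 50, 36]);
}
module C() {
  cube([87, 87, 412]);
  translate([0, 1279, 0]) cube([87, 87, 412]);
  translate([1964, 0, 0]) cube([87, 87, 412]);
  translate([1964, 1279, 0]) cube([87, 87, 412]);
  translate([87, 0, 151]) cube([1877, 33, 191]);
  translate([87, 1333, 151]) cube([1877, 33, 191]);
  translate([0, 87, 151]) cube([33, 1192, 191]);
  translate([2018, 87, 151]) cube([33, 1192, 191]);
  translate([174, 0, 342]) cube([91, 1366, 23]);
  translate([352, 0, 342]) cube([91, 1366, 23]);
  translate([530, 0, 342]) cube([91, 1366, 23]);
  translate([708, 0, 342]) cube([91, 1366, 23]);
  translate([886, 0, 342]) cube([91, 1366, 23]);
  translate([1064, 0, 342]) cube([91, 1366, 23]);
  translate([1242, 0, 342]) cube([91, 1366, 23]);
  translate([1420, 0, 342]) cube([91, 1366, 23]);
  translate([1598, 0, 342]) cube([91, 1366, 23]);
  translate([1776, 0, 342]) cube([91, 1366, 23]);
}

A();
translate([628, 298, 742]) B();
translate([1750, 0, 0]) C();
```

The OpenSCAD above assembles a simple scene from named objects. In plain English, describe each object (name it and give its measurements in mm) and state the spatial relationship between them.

A is a table: top 1750 mm (x) × 646 mm (y), 37 mm thick, upper face at z = 742 mm, on four 46×46 mm square legs, each inset 43 mm from the nearest pair of top edges, running from z = 0 to the bottom of the top. Four apron rails, 46 mm thick and 107 mm tall, run between adjacent legs with their top edges flush with the underside of the top and their outer faces flush with the legs' outer faces.

B is a wooden ladder with two side rails of 51×50 mm section and 1962 mm height, set 494 mm apart overall. Between them run 6 rectangular rungs (50 mm deep, 36 mm thick), front faces flush with the rails' −y face. The bottom of the first rung is 197 mm above the floor and each subsequent rung is 325 mm higher than the one below.

C is a bed frame 2051 mm long (x) by 1366 mm wide (y). Four 87×87 mm corner posts, 412 mm tall, at the corners of the footprint. Four rails of 33 mm thickness and 191 mm height run between adjacent posts with their undersides at z = 151 mm, their outer faces flush with the outside of the frame (the two x-running rails run between the posts' inner faces; the two y-running rails run between the posts' inner faces). 10 slats, each 91 mm wide (x) and 23 mm thick, lie across the top of the two x-running rails, running the full 1366 mm width of the frame in y; the slats are evenly spaced along x between the inner faces of the end posts with equal gaps (rounded down to the nearest mm) at the −x end and between each pair — any rounding remainder accumulates at the +x end.

The ladder is on top of the table, centred. The bed frame is against the table's +x side, with their −y faces flush.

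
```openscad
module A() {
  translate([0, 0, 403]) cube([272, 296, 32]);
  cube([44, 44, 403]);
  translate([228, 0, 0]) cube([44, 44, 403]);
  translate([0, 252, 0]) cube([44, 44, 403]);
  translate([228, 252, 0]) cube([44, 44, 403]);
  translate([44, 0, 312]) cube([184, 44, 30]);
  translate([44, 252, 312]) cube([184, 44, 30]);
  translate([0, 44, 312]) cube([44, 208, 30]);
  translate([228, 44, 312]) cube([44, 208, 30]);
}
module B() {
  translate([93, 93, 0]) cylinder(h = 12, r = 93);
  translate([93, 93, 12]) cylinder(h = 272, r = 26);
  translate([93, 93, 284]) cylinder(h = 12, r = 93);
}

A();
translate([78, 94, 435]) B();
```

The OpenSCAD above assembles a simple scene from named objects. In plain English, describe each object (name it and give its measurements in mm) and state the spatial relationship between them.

A is a simple wooden stool: a rectangular seat 272 mm (x) by 296 mm (y), 32 mm thick, top face at z = 435 mm, on four square legs, each 44×44 mm in cross-section. The legs rest on z = 0, each flush with a corner of the seat. Four stretchers, 44 mm wide and 30 mm tall, connect adjacent legs with their undersides at z = 312 mm, each running between the inner faces of the legs it joins and aligned with the legs' outer faces on the other axis.

B is a spool: two coaxial disc flanges of radius 93 mm and thickness 12 mm, joined by a core cylinder of radius 26 mm and height 272 mm. The lower flange rests on z = 0 and the three cylinders share a vertical axis.

The spool is on top of the stool.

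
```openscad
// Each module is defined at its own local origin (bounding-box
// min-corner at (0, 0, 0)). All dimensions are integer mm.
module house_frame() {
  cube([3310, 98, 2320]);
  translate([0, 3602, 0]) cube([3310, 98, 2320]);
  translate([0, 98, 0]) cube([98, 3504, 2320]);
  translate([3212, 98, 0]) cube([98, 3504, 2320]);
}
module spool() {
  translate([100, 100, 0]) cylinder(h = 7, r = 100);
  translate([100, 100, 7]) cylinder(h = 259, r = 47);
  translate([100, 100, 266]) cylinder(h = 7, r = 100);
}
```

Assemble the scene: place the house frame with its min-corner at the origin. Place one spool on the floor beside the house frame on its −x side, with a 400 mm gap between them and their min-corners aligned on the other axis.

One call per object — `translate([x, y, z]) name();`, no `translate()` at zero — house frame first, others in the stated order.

house_frame();
translate([-600, 0, 0]) spool();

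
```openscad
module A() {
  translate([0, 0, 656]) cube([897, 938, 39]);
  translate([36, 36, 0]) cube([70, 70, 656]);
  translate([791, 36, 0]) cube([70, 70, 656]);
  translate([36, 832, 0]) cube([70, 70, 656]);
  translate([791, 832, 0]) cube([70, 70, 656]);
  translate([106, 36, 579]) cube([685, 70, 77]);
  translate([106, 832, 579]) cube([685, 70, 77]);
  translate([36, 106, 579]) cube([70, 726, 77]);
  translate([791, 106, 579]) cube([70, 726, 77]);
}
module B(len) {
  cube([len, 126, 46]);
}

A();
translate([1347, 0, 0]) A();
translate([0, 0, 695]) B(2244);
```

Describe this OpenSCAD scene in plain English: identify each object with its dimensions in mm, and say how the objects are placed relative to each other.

A is a rectangular dining table. The top is 897×938×39 mm with its upper surface at z = 695 mm. It stands on four 70×70 mm square legs, each inset 36 mm from the nearest pair of top edges, running from the floor to the underside of the top. Four apron rails, 70 mm thick and 77 mm tall, run between adjacent legs with their top edges flush with the underside of the top and their outer faces flush with the legs' outer faces.

B is a rectangular beam 2244 mm long (x), 126 mm deep (y), 46 mm thick (z).

The beam spans the tops of two tables placed 450 mm apart, resting at z = 695 mm.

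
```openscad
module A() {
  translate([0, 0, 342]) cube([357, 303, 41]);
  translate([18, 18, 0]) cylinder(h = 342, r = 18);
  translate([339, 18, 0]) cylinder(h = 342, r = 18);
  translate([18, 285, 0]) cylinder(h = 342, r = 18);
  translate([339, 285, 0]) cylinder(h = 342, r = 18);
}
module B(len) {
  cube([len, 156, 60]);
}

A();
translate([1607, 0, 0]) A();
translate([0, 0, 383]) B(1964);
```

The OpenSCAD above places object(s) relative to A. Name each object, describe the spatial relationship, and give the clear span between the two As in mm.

Second stool starts at x = 1607; first ends at x = 357; clear span = 1607 − 357 = 1250 mm.

A is a stool. B is a beam. A beam spans the tops of two stools. The clear span between the two stools is 1250 mm.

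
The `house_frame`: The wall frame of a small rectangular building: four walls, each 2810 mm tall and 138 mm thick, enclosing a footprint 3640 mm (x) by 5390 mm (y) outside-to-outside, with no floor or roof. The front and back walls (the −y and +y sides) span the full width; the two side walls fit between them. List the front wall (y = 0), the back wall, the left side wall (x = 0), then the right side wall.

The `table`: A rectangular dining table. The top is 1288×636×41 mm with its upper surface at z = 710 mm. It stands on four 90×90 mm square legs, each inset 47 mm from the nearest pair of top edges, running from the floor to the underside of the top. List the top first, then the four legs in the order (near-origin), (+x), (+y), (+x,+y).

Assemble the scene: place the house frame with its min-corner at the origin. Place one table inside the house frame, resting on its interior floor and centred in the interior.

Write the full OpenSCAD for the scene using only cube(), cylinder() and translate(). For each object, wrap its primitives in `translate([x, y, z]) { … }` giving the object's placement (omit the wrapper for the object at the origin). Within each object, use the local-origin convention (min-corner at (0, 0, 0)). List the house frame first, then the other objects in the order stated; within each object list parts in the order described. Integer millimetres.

cube([3640, 138, 2810]);
translate([0, 5252, 0]) cube([3640, 138, 2810]);
translate([0, 138, 0]) cube([138, 5114, 2810]);
translate([3502, 138, 0]) cube([138, 5114, 2810]);
translate([1176, 2377, 0]) {
  translate([0, 0, 669]) cube([1288, 636, 41]);
  translate([47, 47, 0]) cube([90, 90, 669]);
  translate([1151, 47, 0]) cube([90, 90, 669]);
  translate([47, 499, 0]) cube([90, 90, 669]);
  translate([1151, 499, 0]) cube([90, 90, 669]);
}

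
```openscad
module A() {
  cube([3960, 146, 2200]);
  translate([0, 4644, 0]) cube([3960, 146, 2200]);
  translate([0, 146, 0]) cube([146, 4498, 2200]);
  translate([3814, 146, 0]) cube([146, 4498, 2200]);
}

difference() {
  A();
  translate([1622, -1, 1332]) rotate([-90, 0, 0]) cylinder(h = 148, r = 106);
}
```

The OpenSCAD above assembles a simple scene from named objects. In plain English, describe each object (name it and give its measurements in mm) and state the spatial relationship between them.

A is the wall frame of a small rectangular building: four walls, each 2200 mm tall and 146 mm thick, enclosing a footprint 3960 mm (x) by 4790 mm (y) outside-to-outside, with no floor or roof. The front and back walls (the −y and +y sides) span the full width; the two side walls fit between them.

The house frame has a circular hole of radius 106 mm through its front wall, centred at (x = 1622, z = 1332).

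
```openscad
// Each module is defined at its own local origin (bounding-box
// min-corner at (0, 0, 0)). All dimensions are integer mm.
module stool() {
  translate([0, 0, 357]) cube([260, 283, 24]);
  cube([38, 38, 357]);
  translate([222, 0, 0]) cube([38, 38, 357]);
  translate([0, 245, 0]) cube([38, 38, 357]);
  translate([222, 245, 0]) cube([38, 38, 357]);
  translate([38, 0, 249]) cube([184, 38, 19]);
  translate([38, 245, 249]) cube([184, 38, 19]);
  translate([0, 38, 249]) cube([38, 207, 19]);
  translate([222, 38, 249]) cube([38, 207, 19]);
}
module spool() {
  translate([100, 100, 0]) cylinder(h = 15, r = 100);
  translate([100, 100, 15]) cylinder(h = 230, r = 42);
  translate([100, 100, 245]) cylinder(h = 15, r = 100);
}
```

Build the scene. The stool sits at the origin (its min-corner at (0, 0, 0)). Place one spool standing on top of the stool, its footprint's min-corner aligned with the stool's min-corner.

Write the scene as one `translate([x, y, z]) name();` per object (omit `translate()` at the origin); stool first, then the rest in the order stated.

stool();
translate([0, 0, 381]) spool();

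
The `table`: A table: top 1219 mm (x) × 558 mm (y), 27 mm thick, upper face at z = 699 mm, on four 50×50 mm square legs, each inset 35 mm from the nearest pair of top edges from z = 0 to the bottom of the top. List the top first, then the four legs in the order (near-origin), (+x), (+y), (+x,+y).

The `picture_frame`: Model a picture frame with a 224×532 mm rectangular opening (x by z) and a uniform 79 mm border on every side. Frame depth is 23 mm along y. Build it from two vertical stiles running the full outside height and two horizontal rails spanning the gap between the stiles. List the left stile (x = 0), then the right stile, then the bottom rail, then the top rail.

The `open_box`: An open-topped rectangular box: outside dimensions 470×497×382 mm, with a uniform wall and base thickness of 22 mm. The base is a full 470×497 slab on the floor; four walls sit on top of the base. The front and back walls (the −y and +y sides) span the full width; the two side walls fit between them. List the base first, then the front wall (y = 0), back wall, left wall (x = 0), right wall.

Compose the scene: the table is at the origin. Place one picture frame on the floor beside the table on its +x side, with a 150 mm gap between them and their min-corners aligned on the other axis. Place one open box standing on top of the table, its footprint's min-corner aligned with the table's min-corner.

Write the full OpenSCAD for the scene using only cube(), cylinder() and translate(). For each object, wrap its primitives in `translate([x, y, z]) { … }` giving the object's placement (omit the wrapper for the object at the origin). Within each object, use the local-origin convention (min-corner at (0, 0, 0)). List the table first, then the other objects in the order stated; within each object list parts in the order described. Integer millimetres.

translate([0, 0, 672]) cube([1219, 558, 27]);
translate([35, 35, 0]) cube([50, 50, 672]);
translate([1134, 35, 0]) cube([50, 50, 672]);
translate([35, 473, 0]) cube([50, 50, 672]);
translate([1134, 473, 0]) cube([50, 50, 672]);
translate([1369, 0, 0]) {
  cube([79, 23, 690]);
  translate([303, 0, 0]) cube([79, 23, 690]);
  translate([79, 0, 0]) cube([224, 23, 79]);
  translate([79, 0, 611]) cube([224, 23, 79]);
}
translate([0, 0, 699]) {
  cube([470, 497, 22]);
  translate([0, 0, 22]) cube([470, 22, 360]);
  translate([0, 475, 22]) cube([470, 22, 360]);
  translate([0, 22, 22]) cube([22, 453, 360]);
  translate([448, 22, 22]) cube([22, 453, 360]);
}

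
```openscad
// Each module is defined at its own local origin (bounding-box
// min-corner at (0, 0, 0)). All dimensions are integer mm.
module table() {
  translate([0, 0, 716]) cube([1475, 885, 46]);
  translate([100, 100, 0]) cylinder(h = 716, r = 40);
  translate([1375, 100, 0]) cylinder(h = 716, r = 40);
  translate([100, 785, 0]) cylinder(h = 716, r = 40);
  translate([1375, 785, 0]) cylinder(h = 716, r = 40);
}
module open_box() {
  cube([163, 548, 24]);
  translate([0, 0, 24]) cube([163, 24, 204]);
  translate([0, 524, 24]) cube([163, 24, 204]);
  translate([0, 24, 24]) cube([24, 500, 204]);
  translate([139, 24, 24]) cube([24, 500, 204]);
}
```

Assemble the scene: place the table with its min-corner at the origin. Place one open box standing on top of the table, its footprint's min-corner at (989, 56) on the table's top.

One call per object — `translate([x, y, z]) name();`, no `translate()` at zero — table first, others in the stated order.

table();
translate([989, 56, 762]) open_box();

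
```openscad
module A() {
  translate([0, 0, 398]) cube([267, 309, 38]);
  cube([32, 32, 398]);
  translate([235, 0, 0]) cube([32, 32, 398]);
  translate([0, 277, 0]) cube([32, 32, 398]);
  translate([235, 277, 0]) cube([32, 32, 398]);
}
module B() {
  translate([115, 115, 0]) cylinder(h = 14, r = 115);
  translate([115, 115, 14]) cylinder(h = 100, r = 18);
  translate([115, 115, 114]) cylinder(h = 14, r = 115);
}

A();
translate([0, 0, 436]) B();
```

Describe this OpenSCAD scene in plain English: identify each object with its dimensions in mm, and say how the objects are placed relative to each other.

A is a four-legged stool. The seat is 267×309 mm, 38 mm thick, top at z = 436 mm. It stands on four square legs, each 32×32 mm in cross-section, from z = 0 to the seat underside, each flush with a corner of the seat.

B is a spool: two coaxial disc flanges of radius 115 mm and thickness 14 mm, joined by a core cylinder of radius 18 mm and height 100 mm. The lower flange rests on z = 0 and the three cylinders share a vertical axis.

The spool is on top of the stool.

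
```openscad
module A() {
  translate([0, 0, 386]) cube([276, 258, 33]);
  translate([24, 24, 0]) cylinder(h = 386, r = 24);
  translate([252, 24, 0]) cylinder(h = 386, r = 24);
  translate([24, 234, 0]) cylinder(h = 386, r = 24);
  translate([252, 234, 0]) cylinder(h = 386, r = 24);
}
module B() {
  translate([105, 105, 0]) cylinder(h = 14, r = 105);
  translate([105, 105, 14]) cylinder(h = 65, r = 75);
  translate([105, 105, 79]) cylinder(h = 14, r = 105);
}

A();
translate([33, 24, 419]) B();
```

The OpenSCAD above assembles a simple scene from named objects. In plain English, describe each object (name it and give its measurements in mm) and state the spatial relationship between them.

A is a simple wooden stool: a rectangular seat 276 mm (x) by 258 mm (y), 33 mm thick, top face at z = 419 mm, on four round legs, each 48 mm in diameter. The legs rest on z = 0, each leg's axis is inset half a diameter from the nearest pair of seat edges (so the leg's bounding box is flush with the corner).

B is a spool: two coaxial disc flanges of radius 105 mm and thickness 14 mm, joined by a core cylinder of radius 75 mm and height 65 mm. The lower flange rests on z = 0 and the three cylinders share a vertical axis.

The spool is on top of the stool, centred.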